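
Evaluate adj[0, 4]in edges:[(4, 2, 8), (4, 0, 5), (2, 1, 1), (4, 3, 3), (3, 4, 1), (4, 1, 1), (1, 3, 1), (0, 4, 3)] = 3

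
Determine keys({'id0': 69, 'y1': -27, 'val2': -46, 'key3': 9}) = ['id0', 'y1', 'val2', 'key3']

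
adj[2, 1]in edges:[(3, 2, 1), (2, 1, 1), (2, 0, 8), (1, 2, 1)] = 1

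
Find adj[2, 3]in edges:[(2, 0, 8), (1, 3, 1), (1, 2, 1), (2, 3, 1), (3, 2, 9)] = 1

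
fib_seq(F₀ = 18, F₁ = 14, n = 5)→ [18, 14, 32, 46, 78]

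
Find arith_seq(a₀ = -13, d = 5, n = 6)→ [-13, -8, -3, 2, 7, 12]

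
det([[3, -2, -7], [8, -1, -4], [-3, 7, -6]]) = (1)*(3)*det([[-1, -4], [7, -6]]) + (-1)*(-2)*det([[8, -4], [-3, -6]]) + (1)*(-7)*det([[8, -1], [-3, 7]])
= 102 + -120 + -371
= -389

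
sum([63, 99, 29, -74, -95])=63 + 99 + 29 + (-74) + (-95)
= 22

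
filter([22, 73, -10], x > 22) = keep x where x > 22: 22✗, 73✓, -10✗
= [73]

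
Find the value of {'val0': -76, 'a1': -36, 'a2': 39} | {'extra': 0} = {'val0': -76, 'a1': -36, 'a2': 39, 'extra': 0}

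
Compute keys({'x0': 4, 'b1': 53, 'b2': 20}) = ['x0', 'b1', 'b2']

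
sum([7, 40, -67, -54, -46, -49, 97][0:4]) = slice → [7, 40, -67, -54]
7 + 40 + (-67) + (-54)
= -74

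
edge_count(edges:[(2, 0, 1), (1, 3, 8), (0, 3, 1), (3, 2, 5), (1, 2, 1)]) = 5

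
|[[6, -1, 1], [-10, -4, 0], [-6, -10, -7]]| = (1)*(6)*det([[-4, 0], [-10, -7]]) + (-1)*(-1)*det([[-10, 0], [-6, -7]]) + (1)*(1)*det([[-10, -4], [-6, -10]])
= 168 + 70 + 76
= 314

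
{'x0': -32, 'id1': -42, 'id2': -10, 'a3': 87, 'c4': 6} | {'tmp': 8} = {'x0': -32, 'id1': -42, 'id2': -10, 'a3': 87, 'c4': 6, 'tmp': 8}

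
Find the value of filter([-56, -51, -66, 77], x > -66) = [-56, -51, 77]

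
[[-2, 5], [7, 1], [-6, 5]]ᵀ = [[-2, 7, -6], [5, 1, 5]]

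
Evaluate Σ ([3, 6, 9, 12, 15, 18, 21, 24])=3 + 6 + 9 + 12 + 15 + 18 + 21 + 24
= 108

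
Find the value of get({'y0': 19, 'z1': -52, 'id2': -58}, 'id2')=-58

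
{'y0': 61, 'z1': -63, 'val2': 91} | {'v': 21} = {'y0': 61, 'z1': -63, 'val2': 91, 'v': 21}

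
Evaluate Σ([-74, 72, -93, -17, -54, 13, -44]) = -197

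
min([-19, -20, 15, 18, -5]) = -20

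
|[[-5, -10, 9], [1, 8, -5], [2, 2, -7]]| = (1)*(-5)*det([[8, -5], [2, -7]]) + (-1)*(-10)*det([[1, -5], [2, -7]]) + (1)*(9)*det([[1, 8], [2, 2]])
= 230 + 30 + -126
= 134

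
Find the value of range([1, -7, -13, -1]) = 14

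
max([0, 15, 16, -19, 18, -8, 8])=18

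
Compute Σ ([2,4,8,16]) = 30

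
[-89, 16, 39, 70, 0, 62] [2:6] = [39, 70, 0, 62]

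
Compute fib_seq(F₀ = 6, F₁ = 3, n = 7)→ [6, 3, 9, 12, 21, 33, 54]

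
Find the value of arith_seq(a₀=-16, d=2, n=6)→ [-16, -14, -12, -10, -8, -6]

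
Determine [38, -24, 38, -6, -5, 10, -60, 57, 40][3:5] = [-6, -5]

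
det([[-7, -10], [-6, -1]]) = (-7)*(-1) - (-10)*(-6)
= -53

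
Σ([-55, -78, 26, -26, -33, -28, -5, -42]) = -241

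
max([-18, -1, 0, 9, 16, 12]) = 16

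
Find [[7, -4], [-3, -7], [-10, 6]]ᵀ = [[7, -3, -10], [-4, -7, 6]]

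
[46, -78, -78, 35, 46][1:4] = [-78, -78, 35]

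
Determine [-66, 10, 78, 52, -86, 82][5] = 82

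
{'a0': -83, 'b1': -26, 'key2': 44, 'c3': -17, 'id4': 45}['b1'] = -26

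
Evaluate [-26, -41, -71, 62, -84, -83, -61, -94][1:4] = [-41, -71, 62]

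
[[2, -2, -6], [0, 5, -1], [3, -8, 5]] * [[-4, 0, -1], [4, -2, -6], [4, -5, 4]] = C[0][0] = (2)*(-4) + (-2)*(4) + (-6)*(4) = -40
C[0][1] = (2)*(0) + (-2)*(-2) + (-6)*(-5) = 34
C[0][2] = (2)*(-1) + (-2)*(-6) + (-6)*(4) = -14
C[1][0] = (0)*(-4) + (5)*(4) + (-1)*(4) = 16
C[1][1] = (0)*(0) + (5)*(-2) + (-1)*(-5) = -5
C[1][2] = (0)*(-1) + (5)*(-6) + (-1)*(4) = -34
... (3 more cells)
= [[-40, 34, -14], [16, -5, -34], [-24, -9, 65]]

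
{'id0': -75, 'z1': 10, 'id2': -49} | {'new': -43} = {'id0': -75, 'z1': 10, 'id2': -49, 'new': -43}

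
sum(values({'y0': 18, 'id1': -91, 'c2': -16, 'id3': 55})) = -34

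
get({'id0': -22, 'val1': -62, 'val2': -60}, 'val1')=-62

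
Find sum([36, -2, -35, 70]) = 36 + (-2) + (-35) + 70
= 69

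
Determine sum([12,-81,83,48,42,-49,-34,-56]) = -35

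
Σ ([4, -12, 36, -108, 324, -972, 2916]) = 4 + -12 + 36 + -108 + 324 + -972 + 2916
= 2188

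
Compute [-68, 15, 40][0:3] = [-68, 15, 40]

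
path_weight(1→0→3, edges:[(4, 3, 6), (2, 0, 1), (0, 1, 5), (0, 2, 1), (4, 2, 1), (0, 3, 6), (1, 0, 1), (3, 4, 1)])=w(1→0)=1 + w(0→3)=6
= 7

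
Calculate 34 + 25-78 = -19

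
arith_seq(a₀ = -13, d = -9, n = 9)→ [-13, -22, -31, -40, -49, -58, -67, -76, -85]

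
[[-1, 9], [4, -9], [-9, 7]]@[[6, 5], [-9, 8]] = [[-87, 67], [105, -52], [-117, 11]]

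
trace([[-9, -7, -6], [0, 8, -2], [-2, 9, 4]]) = 3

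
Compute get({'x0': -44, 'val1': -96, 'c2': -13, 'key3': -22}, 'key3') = -22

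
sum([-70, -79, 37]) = (-70) + (-79) + 37
= -112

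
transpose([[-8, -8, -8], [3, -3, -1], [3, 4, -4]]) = [[-8, 3, 3], [-8, -3, 4], [-8, -1, -4]]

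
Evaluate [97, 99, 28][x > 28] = keep x where x > 28: 97✓, 99✓, 28✗
= [97, 99]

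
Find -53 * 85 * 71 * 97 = -31025935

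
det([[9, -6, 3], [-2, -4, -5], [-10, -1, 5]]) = -699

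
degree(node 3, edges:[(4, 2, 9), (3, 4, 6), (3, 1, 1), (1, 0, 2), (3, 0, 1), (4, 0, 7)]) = 3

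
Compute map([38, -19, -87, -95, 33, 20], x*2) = [76, -38, -174, -190, 66, 40]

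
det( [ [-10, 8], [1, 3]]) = (-10)*(3) - (8)*(1)
= -38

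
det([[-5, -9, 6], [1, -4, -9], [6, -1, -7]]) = (1)*(-5)*det([[-4, -9], [-1, -7]]) + (-1)*(-9)*det([[1, -9], [6, -7]]) + (1)*(6)*det([[1, -4], [6, -1]])
= -95 + 423 + 138
= 466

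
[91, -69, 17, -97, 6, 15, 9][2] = 17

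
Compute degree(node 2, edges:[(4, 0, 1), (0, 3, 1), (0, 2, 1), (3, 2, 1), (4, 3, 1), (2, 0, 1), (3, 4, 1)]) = incident: (0,2), (3,2), (2,0)
= 3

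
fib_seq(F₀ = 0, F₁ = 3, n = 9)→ F_2 = F_1 + F_0 = 3
F_3 = F_2 + F_1 = 6
F_4 = F_3 + F_2 = 9
...
= [0, 3, 3, 6, 9, 15, 24, 39, 63]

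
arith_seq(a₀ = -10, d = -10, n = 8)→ [-10, -20, -30, -40, -50, -60, -70, -80]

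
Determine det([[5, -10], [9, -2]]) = (5)*(-2) - (-10)*(9)
= 80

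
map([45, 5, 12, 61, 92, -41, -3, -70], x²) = [2025, 25, 144, 3721, 8464, 1681, 9, 4900]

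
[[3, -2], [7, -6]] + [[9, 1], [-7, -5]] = [[12, -1], [0, -11]]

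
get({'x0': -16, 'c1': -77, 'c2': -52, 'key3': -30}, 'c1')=-77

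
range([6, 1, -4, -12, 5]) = 18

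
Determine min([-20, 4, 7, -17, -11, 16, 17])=-20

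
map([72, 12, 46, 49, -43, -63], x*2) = 72*2=144, 12*2=24, 46*2=92, 49*2=98, -43*2=-86, -63*2=-126
= [144, 24, 92, 98, -86, -126]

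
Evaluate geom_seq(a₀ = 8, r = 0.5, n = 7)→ a_0 = 8*0.5^0 = 8.0
a_1 = 8*0.5^1 = 4.0
a_2 = 8*0.5^2 = 2.0
...
= [8.0, 4.0, 2.0, 1.0, 0.5, 0.25, 0.125]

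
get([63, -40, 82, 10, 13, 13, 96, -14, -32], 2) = 82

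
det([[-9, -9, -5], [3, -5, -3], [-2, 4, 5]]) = (1)*(-9)*det([[-5, -3], [4, 5]]) + (-1)*(-9)*det([[3, -3], [-2, 5]]) + (1)*(-5)*det([[3, -5], [-2, 4]])
= 117 + 81 + -10
= 188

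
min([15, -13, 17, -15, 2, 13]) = -15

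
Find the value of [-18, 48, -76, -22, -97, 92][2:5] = [-76, -22, -97]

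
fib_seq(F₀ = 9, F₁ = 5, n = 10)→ [9, 5, 14, 19, 33, 52, 85, 137, 222, 359]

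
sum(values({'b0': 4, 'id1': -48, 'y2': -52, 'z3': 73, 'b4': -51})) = 4 + (-48) + (-52) + 73 + (-51)
= -74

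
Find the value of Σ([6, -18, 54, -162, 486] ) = 6 + -18 + 54 + -162 + 486
= 366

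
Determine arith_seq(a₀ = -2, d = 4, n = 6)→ [-2, 2, 6, 10, 14, 18]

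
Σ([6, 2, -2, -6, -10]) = 6 + 2 + (-2) + (-6) + (-10)
= -10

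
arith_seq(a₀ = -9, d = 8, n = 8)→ a_0 = -9 + 0*8 = -9
a_1 = -9 + 1*8 = -1
a_2 = -9 + 2*8 = 7
...
= [-9, -1, 7, 15, 23, 31, 39, 47]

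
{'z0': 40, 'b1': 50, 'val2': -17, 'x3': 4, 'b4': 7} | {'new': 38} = {'z0': 40, 'b1': 50, 'val2': -17, 'x3': 4, 'b4': 7, 'new': 38}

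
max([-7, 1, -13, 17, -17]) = 17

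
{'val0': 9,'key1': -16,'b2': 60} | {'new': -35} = {'val0': 9, 'key1': -16, 'b2': 60, 'new': -35}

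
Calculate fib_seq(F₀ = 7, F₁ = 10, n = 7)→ F_2 = F_1 + F_0 = 17
F_3 = F_2 + F_1 = 27
F_4 = F_3 + F_2 = 44
...
= [7, 10, 17, 27, 44, 71, 115]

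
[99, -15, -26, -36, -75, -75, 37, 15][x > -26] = [99, -15, 37, 15]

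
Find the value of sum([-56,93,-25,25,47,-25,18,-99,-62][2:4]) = 0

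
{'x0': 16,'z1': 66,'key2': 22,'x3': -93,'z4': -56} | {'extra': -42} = {'x0': 16, 'z1': 66, 'key2': 22, 'x3': -93, 'z4': -56, 'extra': -42}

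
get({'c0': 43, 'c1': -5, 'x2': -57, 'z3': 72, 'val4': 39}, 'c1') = -5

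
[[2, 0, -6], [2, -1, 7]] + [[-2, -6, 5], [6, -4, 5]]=[[0, -6, -1], [8, -5, 12]]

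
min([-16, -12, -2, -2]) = -16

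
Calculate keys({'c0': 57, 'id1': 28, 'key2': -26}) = ['c0', 'id1', 'key2']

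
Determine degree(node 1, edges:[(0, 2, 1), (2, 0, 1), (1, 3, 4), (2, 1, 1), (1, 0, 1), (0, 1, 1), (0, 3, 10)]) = 4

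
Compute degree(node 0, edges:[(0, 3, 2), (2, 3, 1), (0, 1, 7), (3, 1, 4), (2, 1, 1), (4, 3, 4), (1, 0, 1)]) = incident: (0,3), (0,1), (1,0)
= 3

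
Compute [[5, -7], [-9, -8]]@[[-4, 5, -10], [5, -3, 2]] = [[-55, 46, -64], [-4, -21, 74]]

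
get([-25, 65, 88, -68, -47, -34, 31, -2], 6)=31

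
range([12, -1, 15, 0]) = 16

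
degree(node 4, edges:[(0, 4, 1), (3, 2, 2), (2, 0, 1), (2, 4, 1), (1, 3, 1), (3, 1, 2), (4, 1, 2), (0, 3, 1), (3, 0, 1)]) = 3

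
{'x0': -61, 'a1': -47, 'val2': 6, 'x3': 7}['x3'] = 7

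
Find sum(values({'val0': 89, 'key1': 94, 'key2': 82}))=265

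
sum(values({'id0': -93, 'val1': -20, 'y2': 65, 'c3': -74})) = (-93) + (-20) + 65 + (-74)
= -122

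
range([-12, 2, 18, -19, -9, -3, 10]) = 37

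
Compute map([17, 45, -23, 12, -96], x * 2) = 17*2=34, 45*2=90, -23*2=-46, 12*2=24, -96*2=-192
= [34, 90, -46, 24, -192]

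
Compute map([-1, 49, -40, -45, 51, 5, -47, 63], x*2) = [-2, 98, -80, -90, 102, 10, -94, 126]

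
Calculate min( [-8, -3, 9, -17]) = -17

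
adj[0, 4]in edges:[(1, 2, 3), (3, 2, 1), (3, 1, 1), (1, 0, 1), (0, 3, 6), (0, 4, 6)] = 6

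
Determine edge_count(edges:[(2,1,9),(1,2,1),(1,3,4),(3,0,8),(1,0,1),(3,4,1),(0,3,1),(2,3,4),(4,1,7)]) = 9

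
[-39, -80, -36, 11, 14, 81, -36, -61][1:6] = [-80, -36, 11, 14, 81]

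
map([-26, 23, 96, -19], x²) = (-26)²=676, (23)²=529, (96)²=9216, (-19)²=361
= [676, 529, 9216, 361]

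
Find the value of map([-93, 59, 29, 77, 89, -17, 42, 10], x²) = (-93)²=8649, (59)²=3481, (29)²=841, (77)²=5929, (89)²=7921, (-17)²=289, (42)²=1764, (10)²=100
= [8649, 3481, 841, 5929, 7921, 289, 1764, 100]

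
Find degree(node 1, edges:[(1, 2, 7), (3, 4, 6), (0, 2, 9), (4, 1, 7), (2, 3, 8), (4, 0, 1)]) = incident: (1,2), (4,1)
= 2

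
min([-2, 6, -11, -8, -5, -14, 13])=-14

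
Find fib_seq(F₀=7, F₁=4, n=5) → F_2 = F_1 + F_0 = 11
F_3 = F_2 + F_1 = 15
F_4 = F_3 + F_2 = 26
= [7, 4, 11, 15, 26]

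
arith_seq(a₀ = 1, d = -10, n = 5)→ [1, -9, -19, -29, -39]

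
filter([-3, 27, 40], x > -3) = keep x where x > -3: -3✗, 27✓, 40✓
= [27, 40]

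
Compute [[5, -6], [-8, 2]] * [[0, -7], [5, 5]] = [[-30, -65], [10, 66]]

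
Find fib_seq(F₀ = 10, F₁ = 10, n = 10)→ [10, 10, 20, 30, 50, 80, 130, 210, 340, 550]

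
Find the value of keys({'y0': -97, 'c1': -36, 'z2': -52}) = ['y0', 'c1', 'z2']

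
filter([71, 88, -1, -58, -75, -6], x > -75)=keep x where x > -75: 71✓, 88✓, -1✓, -58✓, -75✗, -6✓
= [71, 88, -1, -58, -6]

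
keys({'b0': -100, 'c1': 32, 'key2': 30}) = ['b0', 'c1', 'key2']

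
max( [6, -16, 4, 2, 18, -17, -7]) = 18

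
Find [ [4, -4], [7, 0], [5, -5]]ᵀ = [[4, 7, 5], [-4, 0, -5]]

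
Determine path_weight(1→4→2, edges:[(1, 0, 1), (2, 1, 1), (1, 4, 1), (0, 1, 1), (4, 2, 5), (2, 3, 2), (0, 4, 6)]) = 6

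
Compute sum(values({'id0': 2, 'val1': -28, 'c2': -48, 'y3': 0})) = -74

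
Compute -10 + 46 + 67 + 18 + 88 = 209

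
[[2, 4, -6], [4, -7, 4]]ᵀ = [[2, 4], [4, -7], [-6, 4]]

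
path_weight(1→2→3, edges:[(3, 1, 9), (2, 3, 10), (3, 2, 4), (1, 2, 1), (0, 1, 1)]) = w(1→2)=1 + w(2→3)=10
= 11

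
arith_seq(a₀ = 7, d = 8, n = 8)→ [7, 15, 23, 31, 39, 47, 55, 63]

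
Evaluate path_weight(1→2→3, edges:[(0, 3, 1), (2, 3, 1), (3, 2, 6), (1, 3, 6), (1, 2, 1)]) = 2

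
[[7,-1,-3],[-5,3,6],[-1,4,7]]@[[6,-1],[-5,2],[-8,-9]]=[[71, 18], [-93, -43], [-82, -54]]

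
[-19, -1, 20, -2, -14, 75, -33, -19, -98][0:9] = [-19, -1, 20, -2, -14, 75, -33, -19, -98]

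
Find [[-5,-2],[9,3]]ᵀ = [[-5, 9], [-2, 3]]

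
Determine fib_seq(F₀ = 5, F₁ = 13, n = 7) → [5, 13, 18, 31, 49, 80, 129]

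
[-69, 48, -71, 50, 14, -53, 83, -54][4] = 14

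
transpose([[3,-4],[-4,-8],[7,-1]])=[[3, -4, 7], [-4, -8, -1]]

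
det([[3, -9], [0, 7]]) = 21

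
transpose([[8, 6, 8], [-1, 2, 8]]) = [[8, -1], [6, 2], [8, 8]]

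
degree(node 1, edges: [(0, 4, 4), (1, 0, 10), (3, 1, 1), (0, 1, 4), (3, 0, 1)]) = 3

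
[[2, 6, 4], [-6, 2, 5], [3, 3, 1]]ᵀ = [[2, -6, 3], [6, 2, 3], [4, 5, 1]]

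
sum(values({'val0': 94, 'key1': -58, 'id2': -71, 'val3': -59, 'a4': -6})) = -100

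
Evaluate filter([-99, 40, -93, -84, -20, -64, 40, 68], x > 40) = keep x where x > 40: -99✗, 40✗, -93✗, -84✗, -20✗, -64✗, 40✗, 68✓
= [68]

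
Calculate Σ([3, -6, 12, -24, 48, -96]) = -63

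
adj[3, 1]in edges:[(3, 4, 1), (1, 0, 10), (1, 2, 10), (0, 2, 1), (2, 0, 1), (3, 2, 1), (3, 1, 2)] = 2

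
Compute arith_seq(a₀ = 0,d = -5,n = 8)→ [0, -5, -10, -15, -20, -25, -30, -35]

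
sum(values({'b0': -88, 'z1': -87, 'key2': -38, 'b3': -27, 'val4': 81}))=(-88) + (-87) + (-38) + (-27) + 81
= -159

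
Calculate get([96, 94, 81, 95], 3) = 95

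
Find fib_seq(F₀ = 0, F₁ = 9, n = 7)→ [0, 9, 9, 18, 27, 45, 72]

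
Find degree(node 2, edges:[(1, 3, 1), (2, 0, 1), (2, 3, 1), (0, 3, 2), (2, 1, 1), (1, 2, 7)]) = 4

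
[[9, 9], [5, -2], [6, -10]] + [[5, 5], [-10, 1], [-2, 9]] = [[14, 14], [-5, -1], [4, -1]]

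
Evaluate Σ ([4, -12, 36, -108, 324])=244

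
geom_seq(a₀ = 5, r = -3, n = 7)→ a_0 = 5*(-3)^0 = 5
a_1 = 5*(-3)^1 = -15
a_2 = 5*(-3)^2 = 45
...
= [5, -15, 45, -135, 405, -1215, 3645]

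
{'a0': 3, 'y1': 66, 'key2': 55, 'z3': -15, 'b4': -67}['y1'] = 66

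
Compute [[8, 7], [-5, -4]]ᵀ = [[8, -5], [7, -4]]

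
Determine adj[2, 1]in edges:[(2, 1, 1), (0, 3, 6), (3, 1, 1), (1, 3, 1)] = 1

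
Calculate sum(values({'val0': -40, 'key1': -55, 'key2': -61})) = -156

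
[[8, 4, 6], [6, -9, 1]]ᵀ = [[8, 6], [4, -9], [6, 1]]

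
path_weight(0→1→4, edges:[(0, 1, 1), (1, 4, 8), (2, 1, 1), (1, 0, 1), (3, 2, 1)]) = 9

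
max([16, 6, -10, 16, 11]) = 16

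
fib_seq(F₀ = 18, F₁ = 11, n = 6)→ F_2 = F_1 + F_0 = 29
F_3 = F_2 + F_1 = 40
F_4 = F_3 + F_2 = 69
...
= [18, 11, 29, 40, 69, 109]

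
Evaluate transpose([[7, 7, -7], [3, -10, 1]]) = [[7, 3], [7, -10], [-7, 1]]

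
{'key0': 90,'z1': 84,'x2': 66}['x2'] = 66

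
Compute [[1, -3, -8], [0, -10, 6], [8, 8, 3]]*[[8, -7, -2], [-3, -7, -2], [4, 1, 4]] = C[0][0] = (1)*(8) + (-3)*(-3) + (-8)*(4) = -15
C[0][1] = (1)*(-7) + (-3)*(-7) + (-8)*(1) = 6
C[0][2] = (1)*(-2) + (-3)*(-2) + (-8)*(4) = -28
C[1][0] = (0)*(8) + (-10)*(-3) + (6)*(4) = 54
C[1][1] = (0)*(-7) + (-10)*(-7) + (6)*(1) = 76
C[1][2] = (0)*(-2) + (-10)*(-2) + (6)*(4) = 44
... (3 more cells)
= [[-15, 6, -28], [54, 76, 44], [52, -109, -20]]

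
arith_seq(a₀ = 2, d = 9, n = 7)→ a_0 = 2 + 0*9 = 2
a_1 = 2 + 1*9 = 11
a_2 = 2 + 2*9 = 20
...
= [2, 11, 20, 29, 38, 47, 56]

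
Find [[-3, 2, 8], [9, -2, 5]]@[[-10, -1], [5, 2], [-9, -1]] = C[0][0] = (-3)*(-10) + (2)*(5) + (8)*(-9) = -32
C[0][1] = (-3)*(-1) + (2)*(2) + (8)*(-1) = -1
C[1][0] = (9)*(-10) + (-2)*(5) + (5)*(-9) = -145
C[1][1] = (9)*(-1) + (-2)*(2) + (5)*(-1) = -18
= [[-32, -1], [-145, -18]]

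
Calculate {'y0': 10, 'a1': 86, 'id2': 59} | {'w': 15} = {'y0': 10, 'a1': 86, 'id2': 59, 'w': 15}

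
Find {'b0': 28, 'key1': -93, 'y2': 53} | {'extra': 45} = {'b0': 28, 'key1': -93, 'y2': 53, 'extra': 45}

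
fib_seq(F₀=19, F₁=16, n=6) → [19, 16, 35, 51, 86, 137]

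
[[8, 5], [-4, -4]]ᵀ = [[8, -4], [5, -4]]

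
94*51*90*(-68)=-29339280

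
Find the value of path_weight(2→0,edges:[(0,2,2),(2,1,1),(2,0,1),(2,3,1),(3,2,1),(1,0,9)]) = w(2→0)=1
= 1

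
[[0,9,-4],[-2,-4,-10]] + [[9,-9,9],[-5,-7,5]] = [[9, 0, 5], [-7, -11, -5]]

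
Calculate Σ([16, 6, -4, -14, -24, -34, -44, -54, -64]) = 16 + 6 + (-4) + (-14) + (-24) + (-34) + (-44) + (-54) + (-64)
= -216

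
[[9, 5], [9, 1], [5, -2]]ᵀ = [[9, 9, 5], [5, 1, -2]]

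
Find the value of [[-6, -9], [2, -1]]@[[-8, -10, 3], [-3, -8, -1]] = C[0][0] = (-6)*(-8) + (-9)*(-3) = 75
C[0][1] = (-6)*(-10) + (-9)*(-8) = 132
C[0][2] = (-6)*(3) + (-9)*(-1) = -9
C[1][0] = (2)*(-8) + (-1)*(-3) = -13
C[1][1] = (2)*(-10) + (-1)*(-8) = -12
C[1][2] = (2)*(3) + (-1)*(-1) = 7
= [[75, 132, -9], [-13, -12, 7]]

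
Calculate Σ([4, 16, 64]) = 4 + 16 + 64
= 84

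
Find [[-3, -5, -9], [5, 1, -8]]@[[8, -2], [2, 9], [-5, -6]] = C[0][0] = (-3)*(8) + (-5)*(2) + (-9)*(-5) = 11
C[0][1] = (-3)*(-2) + (-5)*(9) + (-9)*(-6) = 15
C[1][0] = (5)*(8) + (1)*(2) + (-8)*(-5) = 82
C[1][1] = (5)*(-2) + (1)*(9) + (-8)*(-6) = 47
= [[11, 15], [82, 47]]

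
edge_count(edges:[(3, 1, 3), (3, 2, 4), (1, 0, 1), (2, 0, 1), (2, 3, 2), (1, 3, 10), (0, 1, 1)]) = 7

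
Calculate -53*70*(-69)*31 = 7935690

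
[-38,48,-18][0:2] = [-38, 48]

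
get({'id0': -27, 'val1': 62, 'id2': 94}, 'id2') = 94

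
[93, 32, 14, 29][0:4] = [93, 32, 14, 29]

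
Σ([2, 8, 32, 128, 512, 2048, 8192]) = 10922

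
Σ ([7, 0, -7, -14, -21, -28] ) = -63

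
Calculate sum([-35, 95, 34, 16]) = 110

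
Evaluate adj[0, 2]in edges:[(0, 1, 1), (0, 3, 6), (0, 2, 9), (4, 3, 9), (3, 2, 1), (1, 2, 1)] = 9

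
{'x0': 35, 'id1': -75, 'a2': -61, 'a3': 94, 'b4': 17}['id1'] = -75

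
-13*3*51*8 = -15912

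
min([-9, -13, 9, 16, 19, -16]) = -16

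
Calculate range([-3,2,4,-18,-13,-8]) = 22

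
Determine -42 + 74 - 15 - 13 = 4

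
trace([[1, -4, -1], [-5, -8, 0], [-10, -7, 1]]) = -6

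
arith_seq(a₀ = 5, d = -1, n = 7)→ a_0 = 5 + 0*-1 = 5
a_1 = 5 + 1*-1 = 4
a_2 = 5 + 2*-1 = 3
...
= [5, 4, 3, 2, 1, 0, -1]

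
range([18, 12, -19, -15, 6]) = 37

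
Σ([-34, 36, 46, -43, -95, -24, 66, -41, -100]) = -189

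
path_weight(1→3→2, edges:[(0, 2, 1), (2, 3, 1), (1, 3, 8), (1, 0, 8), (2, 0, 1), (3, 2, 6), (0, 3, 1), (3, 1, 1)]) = 14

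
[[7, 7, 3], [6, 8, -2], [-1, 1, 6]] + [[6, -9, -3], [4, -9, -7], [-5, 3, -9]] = [[13, -2, 0], [10, -1, -9], [-6, 4, -3]]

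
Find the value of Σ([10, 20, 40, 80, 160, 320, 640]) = 10 + 20 + 40 + 80 + 160 + 320 + 640
= 1270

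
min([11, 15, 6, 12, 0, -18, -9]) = -18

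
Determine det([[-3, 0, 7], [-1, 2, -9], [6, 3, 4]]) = (1)*(-3)*det([[2, -9], [3, 4]]) + (-1)*(0)*det([[-1, -9], [6, 4]]) + (1)*(7)*det([[-1, 2], [6, 3]])
= -105 + 0 + -105
= -210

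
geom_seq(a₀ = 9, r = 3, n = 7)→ a_0 = 9*3^0 = 9
a_1 = 9*3^1 = 27
a_2 = 9*3^2 = 81
...
= [9, 27, 81, 243, 729, 2187, 6561]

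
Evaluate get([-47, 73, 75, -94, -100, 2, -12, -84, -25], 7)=-84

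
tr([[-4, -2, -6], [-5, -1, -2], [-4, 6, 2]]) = diagonal: (-4) + (-1) + 2
= -3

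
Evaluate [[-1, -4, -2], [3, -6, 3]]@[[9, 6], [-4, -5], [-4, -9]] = [[15, 32], [39, 21]]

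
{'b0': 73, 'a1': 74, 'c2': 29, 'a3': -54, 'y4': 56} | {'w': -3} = {'b0': 73, 'a1': 74, 'c2': 29, 'a3': -54, 'y4': 56, 'w': -3}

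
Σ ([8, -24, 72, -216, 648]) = 488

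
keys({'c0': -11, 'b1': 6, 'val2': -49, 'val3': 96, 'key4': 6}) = ['c0', 'b1', 'val2', 'val3', 'key4']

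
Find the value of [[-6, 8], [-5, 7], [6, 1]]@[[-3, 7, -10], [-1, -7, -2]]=C[0][0] = (-6)*(-3) + (8)*(-1) = 10
C[0][1] = (-6)*(7) + (8)*(-7) = -98
C[0][2] = (-6)*(-10) + (8)*(-2) = 44
C[1][0] = (-5)*(-3) + (7)*(-1) = 8
C[1][1] = (-5)*(7) + (7)*(-7) = -84
C[1][2] = (-5)*(-10) + (7)*(-2) = 36
... (3 more cells)
= [[10, -98, 44], [8, -84, 36], [-19, 35, -62]]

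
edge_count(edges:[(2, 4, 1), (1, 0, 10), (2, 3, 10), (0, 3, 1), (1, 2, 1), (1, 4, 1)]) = 6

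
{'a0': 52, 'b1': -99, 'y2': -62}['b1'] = -99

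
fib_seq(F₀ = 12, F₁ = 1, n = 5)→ F_2 = F_1 + F_0 = 13
F_3 = F_2 + F_1 = 14
F_4 = F_3 + F_2 = 27
= [12, 1, 13, 14, 27]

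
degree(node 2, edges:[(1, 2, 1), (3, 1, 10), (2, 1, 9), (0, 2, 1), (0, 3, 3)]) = incident: (1,2), (2,1), (0,2)
= 3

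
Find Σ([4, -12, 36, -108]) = -80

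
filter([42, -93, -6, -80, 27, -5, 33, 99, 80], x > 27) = keep x where x > 27: 42✓, -93✗, -6✗, -80✗, 27✗, -5✗, 33✓, 99✓, 80✓
= [42, 33, 99, 80]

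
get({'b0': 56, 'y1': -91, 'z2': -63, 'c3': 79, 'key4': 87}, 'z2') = -63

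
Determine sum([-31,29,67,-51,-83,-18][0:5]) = slice → [-31, 29, 67, -51, -83]
(-31) + 29 + 67 + (-51) + (-83)
= -69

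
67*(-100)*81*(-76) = 41245200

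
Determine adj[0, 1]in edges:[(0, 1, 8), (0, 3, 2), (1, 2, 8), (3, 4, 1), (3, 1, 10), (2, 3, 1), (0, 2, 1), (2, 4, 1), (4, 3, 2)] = 8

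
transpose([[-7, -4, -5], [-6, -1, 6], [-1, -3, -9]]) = [[-7, -6, -1], [-4, -1, -3], [-5, 6, -9]]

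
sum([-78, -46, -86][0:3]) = slice → [-78, -46, -86]
(-78) + (-46) + (-86)
= -210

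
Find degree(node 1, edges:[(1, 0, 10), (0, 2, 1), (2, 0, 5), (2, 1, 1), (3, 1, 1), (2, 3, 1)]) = incident: (1,0), (2,1), (3,1)
= 3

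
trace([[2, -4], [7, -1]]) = 1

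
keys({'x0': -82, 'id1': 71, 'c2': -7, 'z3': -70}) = ['x0', 'id1', 'c2', 'z3']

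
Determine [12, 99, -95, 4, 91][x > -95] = keep x where x > -95: 12✓, 99✓, -95✗, 4✓, 91✓
= [12, 99, 4, 91]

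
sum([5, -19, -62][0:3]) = slice → [5, -19, -62]
5 + (-19) + (-62)
= -76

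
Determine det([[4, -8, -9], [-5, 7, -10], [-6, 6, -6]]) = (1)*(4)*det([[7, -10], [6, -6]]) + (-1)*(-8)*det([[-5, -10], [-6, -6]]) + (1)*(-9)*det([[-5, 7], [-6, 6]])
= 72 + -240 + -108
= -276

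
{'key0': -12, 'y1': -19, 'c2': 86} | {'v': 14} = {'key0': -12, 'y1': -19, 'c2': 86, 'v': 14}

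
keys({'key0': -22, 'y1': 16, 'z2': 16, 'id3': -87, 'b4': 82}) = ['key0', 'y1', 'z2', 'id3', 'b4']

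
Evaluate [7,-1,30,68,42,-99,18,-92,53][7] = -92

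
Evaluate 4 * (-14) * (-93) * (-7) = -36456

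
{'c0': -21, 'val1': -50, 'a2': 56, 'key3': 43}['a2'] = 56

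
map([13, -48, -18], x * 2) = 13*2=26, -48*2=-96, -18*2=-36
= [26, -96, -36]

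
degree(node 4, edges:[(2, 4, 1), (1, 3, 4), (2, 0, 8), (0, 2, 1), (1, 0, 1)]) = incident: (2,4)
= 1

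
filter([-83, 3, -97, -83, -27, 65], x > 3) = keep x where x > 3: -83✗, 3✗, -97✗, -83✗, -27✗, 65✓
= [65]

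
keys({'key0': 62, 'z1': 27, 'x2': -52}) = ['key0', 'z1', 'x2']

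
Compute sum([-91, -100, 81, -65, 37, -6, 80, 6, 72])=14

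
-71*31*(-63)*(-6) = -831978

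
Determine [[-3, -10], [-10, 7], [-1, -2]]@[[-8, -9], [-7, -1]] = [[94, 37], [31, 83], [22, 11]]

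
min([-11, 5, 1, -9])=-11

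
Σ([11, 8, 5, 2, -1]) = 11 + 8 + 5 + 2 + (-1)
= 25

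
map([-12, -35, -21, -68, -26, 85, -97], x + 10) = -12+10=-2, -35+10=-25, -21+10=-11, -68+10=-58, -26+10=-16, 85+10=95, -97+10=-87
= [-2, -25, -11, -58, -16, 95, -87]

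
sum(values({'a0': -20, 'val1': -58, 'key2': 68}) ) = (-20) + (-58) + 68
= -10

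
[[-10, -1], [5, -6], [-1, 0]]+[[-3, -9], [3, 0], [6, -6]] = [[-13, -10], [8, -6], [5, -6]]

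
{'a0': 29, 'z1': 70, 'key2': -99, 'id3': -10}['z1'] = 70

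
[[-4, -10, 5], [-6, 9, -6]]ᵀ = [[-4, -6], [-10, 9], [5, -6]]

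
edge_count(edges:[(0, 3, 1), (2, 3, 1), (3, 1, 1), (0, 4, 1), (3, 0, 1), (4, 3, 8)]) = 6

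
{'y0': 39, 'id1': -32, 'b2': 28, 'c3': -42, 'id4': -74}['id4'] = -74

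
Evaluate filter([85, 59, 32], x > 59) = keep x where x > 59: 85✓, 59✗, 32✗
= [85]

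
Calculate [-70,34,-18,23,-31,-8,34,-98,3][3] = 23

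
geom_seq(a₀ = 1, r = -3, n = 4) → [1, -3, 9, -27]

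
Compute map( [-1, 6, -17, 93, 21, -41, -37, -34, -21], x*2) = -1*2=-2, 6*2=12, -17*2=-34, 93*2=186, 21*2=42, -41*2=-82, -37*2=-74, -34*2=-68, -21*2=-42
= [-2, 12, -34, 186, 42, -82, -74, -68, -42]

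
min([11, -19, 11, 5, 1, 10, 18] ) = -19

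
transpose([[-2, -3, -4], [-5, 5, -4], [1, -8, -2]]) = [[-2, -5, 1], [-3, 5, -8], [-4, -4, -2]]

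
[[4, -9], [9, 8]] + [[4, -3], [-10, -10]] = [[8, -12], [-1, -2]]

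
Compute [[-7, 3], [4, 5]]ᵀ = [[-7, 4], [3, 5]]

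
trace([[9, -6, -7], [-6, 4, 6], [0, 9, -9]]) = diagonal: 9 + 4 + (-9)
= 4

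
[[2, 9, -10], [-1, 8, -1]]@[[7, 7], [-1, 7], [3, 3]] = [[-25, 47], [-18, 46]]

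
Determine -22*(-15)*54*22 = 392040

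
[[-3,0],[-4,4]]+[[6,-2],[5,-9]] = [[3, -2], [1, -5]]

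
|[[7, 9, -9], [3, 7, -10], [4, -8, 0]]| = (1)*(7)*det([[7, -10], [-8, 0]]) + (-1)*(9)*det([[3, -10], [4, 0]]) + (1)*(-9)*det([[3, 7], [4, -8]])
= -560 + -360 + 468
= -452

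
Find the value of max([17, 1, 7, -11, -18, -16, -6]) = 17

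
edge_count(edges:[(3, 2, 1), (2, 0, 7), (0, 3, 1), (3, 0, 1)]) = 4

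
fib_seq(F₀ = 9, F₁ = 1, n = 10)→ [9, 1, 10, 11, 21, 32, 53, 85, 138, 223]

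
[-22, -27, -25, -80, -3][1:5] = [-27, -25, -80, -3]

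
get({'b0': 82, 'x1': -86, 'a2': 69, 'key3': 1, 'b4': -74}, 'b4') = -74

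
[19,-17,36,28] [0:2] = [19, -17]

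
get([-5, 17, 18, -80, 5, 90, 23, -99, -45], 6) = 23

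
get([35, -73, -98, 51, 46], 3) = 51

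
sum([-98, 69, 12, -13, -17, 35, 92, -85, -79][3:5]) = -30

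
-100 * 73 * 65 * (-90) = 42705000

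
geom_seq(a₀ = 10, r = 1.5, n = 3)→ [10.0, 15.0, 22.5]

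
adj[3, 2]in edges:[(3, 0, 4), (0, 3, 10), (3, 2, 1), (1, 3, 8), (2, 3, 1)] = 1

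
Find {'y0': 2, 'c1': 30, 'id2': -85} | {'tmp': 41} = {'y0': 2, 'c1': 30, 'id2': -85, 'tmp': 41}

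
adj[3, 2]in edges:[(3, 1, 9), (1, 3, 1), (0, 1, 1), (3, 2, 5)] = 5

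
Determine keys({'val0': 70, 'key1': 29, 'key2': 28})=['val0', 'key1', 'key2']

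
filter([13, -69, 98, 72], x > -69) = [13, 98, 72]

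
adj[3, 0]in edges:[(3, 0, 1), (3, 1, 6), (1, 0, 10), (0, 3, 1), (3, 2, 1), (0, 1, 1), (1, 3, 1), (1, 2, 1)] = 1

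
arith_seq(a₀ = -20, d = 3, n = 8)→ a_0 = -20 + 0*3 = -20
a_1 = -20 + 1*3 = -17
a_2 = -20 + 2*3 = -14
...
= [-20, -17, -14, -11, -8, -5, -2, 1]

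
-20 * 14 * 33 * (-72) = 665280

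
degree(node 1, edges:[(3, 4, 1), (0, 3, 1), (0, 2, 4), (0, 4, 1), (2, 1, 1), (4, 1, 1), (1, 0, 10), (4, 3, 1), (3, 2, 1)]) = incident: (2,1), (4,1), (1,0)
= 3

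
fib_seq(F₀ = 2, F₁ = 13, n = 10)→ [2, 13, 15, 28, 43, 71, 114, 185, 299, 484]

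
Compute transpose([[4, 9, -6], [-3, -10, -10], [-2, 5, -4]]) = [[4, -3, -2], [9, -10, 5], [-6, -10, -4]]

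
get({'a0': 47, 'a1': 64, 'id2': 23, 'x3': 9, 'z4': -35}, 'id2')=23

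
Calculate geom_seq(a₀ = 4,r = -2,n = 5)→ [4, -8, 16, -32, 64]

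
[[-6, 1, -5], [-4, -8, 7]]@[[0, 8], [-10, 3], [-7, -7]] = [[25, -10], [31, -105]]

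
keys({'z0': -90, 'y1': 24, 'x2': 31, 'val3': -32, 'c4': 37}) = ['z0', 'y1', 'x2', 'val3', 'c4']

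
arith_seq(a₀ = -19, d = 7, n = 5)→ [-19, -12, -5, 2, 9]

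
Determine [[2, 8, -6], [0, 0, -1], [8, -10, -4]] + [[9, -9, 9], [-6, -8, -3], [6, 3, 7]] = [[11, -1, 3], [-6, -8, -4], [14, -7, 3]]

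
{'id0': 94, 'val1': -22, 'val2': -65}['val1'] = -22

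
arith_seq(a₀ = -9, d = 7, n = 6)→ a_0 = -9 + 0*7 = -9
a_1 = -9 + 1*7 = -2
a_2 = -9 + 2*7 = 5
...
= [-9, -2, 5, 12, 19, 26]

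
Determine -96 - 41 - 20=-157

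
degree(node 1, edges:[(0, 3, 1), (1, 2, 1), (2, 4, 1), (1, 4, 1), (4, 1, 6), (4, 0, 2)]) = 3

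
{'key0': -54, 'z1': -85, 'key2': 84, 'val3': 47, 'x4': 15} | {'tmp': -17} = {'key0': -54, 'z1': -85, 'key2': 84, 'val3': 47, 'x4': 15, 'tmp': -17}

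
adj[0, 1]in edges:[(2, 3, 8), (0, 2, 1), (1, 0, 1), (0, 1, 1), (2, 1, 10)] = 1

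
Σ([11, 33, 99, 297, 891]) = 11 + 33 + 99 + 297 + 891
= 1331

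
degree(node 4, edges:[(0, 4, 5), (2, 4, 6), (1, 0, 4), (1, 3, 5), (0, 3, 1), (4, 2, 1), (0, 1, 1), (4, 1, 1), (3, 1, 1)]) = incident: (0,4), (2,4), (4,2), (4,1)
= 4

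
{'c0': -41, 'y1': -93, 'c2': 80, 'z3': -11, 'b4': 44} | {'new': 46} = {'c0': -41, 'y1': -93, 'c2': 80, 'z3': -11, 'b4': 44, 'new': 46}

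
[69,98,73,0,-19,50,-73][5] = 50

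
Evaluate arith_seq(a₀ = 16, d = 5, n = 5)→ a_0 = 16 + 0*5 = 16
a_1 = 16 + 1*5 = 21
a_2 = 16 + 2*5 = 26
...
= [16, 21, 26, 31, 36]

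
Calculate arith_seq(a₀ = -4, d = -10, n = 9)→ [-4, -14, -24, -34, -44, -54, -64, -74, -84]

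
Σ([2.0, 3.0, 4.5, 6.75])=16.25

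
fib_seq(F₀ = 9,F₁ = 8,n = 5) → F_2 = F_1 + F_0 = 17
F_3 = F_2 + F_1 = 25
F_4 = F_3 + F_2 = 42
= [9, 8, 17, 25, 42]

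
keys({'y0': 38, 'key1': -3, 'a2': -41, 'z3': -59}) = ['y0', 'key1', 'a2', 'z3']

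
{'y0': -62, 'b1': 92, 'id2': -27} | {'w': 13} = {'y0': -62, 'b1': 92, 'id2': -27, 'w': 13}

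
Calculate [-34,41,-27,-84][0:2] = [-34, 41]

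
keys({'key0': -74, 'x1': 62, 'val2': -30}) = ['key0', 'x1', 'val2']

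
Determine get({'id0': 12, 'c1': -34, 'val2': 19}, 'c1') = -34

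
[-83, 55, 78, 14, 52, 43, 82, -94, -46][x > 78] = [82]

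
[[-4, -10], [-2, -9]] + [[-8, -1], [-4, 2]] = [[-12, -11], [-6, -7]]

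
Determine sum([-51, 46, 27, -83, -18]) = -79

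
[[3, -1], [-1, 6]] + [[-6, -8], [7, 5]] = [[-3, -9], [6, 11]]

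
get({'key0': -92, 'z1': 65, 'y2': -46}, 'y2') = -46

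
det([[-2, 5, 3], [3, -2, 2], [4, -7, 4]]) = -71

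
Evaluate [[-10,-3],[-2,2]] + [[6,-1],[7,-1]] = [[-4, -4], [5, 1]]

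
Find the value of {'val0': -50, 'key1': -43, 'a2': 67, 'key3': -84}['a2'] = 67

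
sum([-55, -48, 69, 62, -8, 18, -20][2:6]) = 141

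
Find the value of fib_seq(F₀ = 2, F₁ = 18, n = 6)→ [2, 18, 20, 38, 58, 96]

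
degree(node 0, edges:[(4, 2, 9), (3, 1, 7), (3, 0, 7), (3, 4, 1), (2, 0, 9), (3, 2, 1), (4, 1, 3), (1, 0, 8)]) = incident: (3,0), (2,0), (1,0)
= 3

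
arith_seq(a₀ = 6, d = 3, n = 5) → [6, 9, 12, 15, 18]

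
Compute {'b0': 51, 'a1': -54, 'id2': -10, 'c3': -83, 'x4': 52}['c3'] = -83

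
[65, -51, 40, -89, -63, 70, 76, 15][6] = 76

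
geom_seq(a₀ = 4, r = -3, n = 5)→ [4, -12, 36, -108, 324]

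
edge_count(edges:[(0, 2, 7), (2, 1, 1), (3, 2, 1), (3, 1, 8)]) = 4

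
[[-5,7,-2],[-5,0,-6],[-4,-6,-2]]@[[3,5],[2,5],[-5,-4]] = [[9, 18], [15, -1], [-14, -42]]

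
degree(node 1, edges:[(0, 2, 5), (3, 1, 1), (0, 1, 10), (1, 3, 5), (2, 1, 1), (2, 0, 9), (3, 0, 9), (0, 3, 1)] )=4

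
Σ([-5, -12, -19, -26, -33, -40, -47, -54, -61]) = -297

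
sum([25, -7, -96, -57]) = -135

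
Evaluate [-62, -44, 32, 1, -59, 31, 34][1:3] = [-44, 32]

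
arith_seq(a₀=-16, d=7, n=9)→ a_0 = -16 + 0*7 = -16
a_1 = -16 + 1*7 = -9
a_2 = -16 + 2*7 = -2
...
= [-16, -9, -2, 5, 12, 19, 26, 33, 40]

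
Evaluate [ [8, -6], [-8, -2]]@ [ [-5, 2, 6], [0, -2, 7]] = C[0][0] = (8)*(-5) + (-6)*(0) = -40
C[0][1] = (8)*(2) + (-6)*(-2) = 28
C[0][2] = (8)*(6) + (-6)*(7) = 6
C[1][0] = (-8)*(-5) + (-2)*(0) = 40
C[1][1] = (-8)*(2) + (-2)*(-2) = -12
C[1][2] = (-8)*(6) + (-2)*(7) = -62
= [[-40, 28, 6], [40, -12, -62]]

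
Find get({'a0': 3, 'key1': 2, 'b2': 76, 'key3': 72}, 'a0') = 3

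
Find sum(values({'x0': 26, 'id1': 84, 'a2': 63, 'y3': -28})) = 145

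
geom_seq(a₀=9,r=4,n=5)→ [9, 36, 144, 576, 2304]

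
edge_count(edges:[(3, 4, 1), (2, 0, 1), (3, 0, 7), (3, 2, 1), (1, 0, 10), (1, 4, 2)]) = 6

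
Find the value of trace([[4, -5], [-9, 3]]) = 7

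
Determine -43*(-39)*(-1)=-1677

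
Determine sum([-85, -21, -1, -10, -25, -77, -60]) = -279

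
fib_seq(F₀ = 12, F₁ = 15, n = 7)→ F_2 = F_1 + F_0 = 27
F_3 = F_2 + F_1 = 42
F_4 = F_3 + F_2 = 69
...
= [12, 15, 27, 42, 69, 111, 180]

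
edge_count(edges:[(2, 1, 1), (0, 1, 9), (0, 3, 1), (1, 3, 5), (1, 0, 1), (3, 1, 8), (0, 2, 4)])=7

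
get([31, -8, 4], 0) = 31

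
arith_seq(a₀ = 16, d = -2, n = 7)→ a_0 = 16 + 0*-2 = 16
a_1 = 16 + 1*-2 = 14
a_2 = 16 + 2*-2 = 12
...
= [16, 14, 12, 10, 8, 6, 4]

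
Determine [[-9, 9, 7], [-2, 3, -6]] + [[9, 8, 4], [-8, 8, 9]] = [[0, 17, 11], [-10, 11, 3]]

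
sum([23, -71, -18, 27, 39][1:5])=slice → [-71, -18, 27, 39]
(-71) + (-18) + 27 + 39
= -23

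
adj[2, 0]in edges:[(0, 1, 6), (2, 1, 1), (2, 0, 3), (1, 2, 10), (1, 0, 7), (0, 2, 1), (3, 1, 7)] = 3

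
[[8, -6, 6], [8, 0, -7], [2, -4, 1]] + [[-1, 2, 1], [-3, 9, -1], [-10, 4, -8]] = [[7, -4, 7], [5, 9, -8], [-8, 0, -7]]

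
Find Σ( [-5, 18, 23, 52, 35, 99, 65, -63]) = (-5) + 18 + 23 + 52 + 35 + 99 + 65 + (-63)
= 224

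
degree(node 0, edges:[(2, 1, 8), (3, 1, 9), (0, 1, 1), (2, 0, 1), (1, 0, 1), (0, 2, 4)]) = 4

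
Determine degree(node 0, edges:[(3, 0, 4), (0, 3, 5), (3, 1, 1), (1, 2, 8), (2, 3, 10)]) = 2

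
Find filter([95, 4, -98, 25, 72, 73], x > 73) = keep x where x > 73: 95✓, 4✗, -98✗, 25✗, 72✗, 73✗
= [95]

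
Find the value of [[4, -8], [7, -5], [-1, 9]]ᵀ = [[4, 7, -1], [-8, -5, 9]]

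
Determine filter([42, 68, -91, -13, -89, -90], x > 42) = keep x where x > 42: 42✗, 68✓, -91✗, -13✗, -89✗, -90✗
= [68]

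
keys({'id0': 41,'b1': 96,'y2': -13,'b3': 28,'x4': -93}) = ['id0', 'b1', 'y2', 'b3', 'x4']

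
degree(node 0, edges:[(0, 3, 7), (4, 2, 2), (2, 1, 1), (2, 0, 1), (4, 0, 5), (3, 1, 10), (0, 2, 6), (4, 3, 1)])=incident: (0,3), (2,0), (4,0), (0,2)
= 4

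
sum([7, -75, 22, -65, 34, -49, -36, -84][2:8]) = -178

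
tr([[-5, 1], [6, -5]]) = diagonal: (-5) + (-5)
= -10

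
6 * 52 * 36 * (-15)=-168480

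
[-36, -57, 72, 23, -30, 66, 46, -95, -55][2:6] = [72, 23, -30, 66]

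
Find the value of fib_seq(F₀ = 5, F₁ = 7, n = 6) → [5, 7, 12, 19, 31, 50]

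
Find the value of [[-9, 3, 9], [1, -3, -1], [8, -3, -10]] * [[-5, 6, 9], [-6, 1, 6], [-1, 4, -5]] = C[0][0] = (-9)*(-5) + (3)*(-6) + (9)*(-1) = 18
C[0][1] = (-9)*(6) + (3)*(1) + (9)*(4) = -15
C[0][2] = (-9)*(9) + (3)*(6) + (9)*(-5) = -108
C[1][0] = (1)*(-5) + (-3)*(-6) + (-1)*(-1) = 14
C[1][1] = (1)*(6) + (-3)*(1) + (-1)*(4) = -1
C[1][2] = (1)*(9) + (-3)*(6) + (-1)*(-5) = -4
... (3 more cells)
= [[18, -15, -108], [14, -1, -4], [-12, 5, 104]]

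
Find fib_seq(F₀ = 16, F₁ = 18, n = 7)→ F_2 = F_1 + F_0 = 34
F_3 = F_2 + F_1 = 52
F_4 = F_3 + F_2 = 86
...
= [16, 18, 34, 52, 86, 138, 224]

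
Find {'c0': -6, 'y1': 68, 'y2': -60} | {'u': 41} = {'c0': -6, 'y1': 68, 'y2': -60, 'u': 41}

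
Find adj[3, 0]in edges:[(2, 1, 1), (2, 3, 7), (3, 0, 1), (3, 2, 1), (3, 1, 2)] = 1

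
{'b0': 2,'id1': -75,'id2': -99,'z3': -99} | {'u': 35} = {'b0': 2, 'id1': -75, 'id2': -99, 'z3': -99, 'u': 35}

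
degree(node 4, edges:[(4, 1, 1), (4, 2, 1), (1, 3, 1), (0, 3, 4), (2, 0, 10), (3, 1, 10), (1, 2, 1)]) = incident: (4,1), (4,2)
= 2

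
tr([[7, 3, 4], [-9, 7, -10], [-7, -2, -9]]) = diagonal: 7 + 7 + (-9)
= 5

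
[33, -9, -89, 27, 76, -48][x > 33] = [76]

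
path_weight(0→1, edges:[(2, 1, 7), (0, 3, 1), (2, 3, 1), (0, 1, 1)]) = 1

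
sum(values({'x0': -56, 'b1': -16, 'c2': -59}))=-131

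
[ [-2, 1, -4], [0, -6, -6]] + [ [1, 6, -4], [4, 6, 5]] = [[-1, 7, -8], [4, 0, -1]]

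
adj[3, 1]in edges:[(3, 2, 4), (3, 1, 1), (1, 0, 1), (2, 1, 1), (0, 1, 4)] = 1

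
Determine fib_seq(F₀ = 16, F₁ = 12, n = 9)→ F_2 = F_1 + F_0 = 28
F_3 = F_2 + F_1 = 40
F_4 = F_3 + F_2 = 68
...
= [16, 12, 28, 40, 68, 108, 176, 284, 460]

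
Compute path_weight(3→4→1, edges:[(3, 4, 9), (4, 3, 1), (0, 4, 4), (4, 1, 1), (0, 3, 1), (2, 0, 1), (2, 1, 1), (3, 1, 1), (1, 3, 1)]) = 10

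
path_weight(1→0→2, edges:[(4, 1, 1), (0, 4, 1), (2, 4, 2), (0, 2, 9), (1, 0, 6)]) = 15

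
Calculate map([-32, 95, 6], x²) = [1024, 9025, 36]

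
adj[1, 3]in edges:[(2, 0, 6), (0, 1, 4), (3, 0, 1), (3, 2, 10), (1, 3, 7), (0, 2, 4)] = 7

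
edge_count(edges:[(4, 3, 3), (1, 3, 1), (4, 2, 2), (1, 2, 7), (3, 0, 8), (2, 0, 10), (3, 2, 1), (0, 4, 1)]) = 8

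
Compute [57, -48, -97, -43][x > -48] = keep x where x > -48: 57✓, -48✗, -97✗, -43✓
= [57, -43]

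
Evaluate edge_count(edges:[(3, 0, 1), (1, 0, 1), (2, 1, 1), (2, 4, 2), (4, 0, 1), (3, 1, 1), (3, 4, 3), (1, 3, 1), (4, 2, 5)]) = 9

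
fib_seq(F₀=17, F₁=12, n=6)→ F_2 = F_1 + F_0 = 29
F_3 = F_2 + F_1 = 41
F_4 = F_3 + F_2 = 70
...
= [17, 12, 29, 41, 70, 111]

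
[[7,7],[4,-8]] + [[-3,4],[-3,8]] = [[4, 11], [1, 0]]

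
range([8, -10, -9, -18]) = 26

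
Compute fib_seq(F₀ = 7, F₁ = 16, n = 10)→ [7, 16, 23, 39, 62, 101, 163, 264, 427, 691]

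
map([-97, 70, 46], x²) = [9409, 4900, 2116]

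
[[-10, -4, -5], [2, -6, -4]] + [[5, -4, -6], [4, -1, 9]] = [[-5, -8, -11], [6, -7, 5]]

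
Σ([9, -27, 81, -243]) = -180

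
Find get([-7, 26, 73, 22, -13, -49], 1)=26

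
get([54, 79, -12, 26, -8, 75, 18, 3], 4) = -8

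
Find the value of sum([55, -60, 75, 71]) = 141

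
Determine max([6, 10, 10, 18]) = 18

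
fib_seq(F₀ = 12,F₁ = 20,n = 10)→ F_2 = F_1 + F_0 = 32
F_3 = F_2 + F_1 = 52
F_4 = F_3 + F_2 = 84
...
= [12, 20, 32, 52, 84, 136, 220, 356, 576, 932]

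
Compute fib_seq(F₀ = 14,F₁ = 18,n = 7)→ [14, 18, 32, 50, 82, 132, 214]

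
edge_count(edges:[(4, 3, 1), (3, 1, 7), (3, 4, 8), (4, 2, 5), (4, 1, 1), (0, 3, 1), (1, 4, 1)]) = 7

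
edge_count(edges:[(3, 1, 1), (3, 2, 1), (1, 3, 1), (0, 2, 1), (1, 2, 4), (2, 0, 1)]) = 6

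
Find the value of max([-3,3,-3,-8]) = 3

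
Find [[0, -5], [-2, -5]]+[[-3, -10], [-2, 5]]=[[-3, -15], [-4, 0]]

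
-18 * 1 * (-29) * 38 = 19836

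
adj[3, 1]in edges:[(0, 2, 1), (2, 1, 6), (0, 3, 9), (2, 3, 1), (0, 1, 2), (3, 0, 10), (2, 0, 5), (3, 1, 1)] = 1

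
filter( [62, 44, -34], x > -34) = keep x where x > -34: 62✓, 44✓, -34✗
= [62, 44]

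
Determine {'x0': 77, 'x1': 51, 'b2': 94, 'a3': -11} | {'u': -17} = {'x0': 77, 'x1': 51, 'b2': 94, 'a3': -11, 'u': -17}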